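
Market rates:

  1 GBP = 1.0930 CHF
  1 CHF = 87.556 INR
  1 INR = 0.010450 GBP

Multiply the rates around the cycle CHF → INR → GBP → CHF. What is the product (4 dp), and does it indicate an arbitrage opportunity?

1.0001 (no arbitrage)

Around CHF → INR → GBP → CHF: 1 × 87.556 × 0.010450 × 1.0930 = 1.000051
Product ≈ 1 (deviation 0.005%, within rounding noise).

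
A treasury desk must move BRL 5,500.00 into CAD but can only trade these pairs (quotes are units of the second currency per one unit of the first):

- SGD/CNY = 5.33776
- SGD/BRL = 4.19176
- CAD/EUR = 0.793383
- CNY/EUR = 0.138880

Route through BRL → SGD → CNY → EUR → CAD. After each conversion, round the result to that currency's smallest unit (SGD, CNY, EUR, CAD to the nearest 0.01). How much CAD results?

BRL 5,500.00 ÷ 4.19176 = SGD 1,312.10
SGD 1,312.10 × 5.33776 = CNY 7,003.67
CNY 7,003.67 × 0.138880 = EUR 972.67
EUR 972.67 ÷ 0.793383 = CAD 1,225.98

CAD 1,225.98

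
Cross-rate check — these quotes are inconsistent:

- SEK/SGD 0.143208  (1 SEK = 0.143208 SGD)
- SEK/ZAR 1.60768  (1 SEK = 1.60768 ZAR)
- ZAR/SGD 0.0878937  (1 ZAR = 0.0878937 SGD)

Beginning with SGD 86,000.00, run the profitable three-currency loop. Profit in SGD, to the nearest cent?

Profitable loop is SGD → ZAR → SEK → SGD:
SGD 86,000.00 ÷ 0.0878937 = ZAR 978,454.66
ZAR 978,454.66 ÷ 1.60768 = SEK 608,612.82
SEK 608,612.82 × 0.143208 = SGD 87,158.22
Profit = SGD 87,158.22 − SGD 86,000.00

Profit: SGD 1,158.22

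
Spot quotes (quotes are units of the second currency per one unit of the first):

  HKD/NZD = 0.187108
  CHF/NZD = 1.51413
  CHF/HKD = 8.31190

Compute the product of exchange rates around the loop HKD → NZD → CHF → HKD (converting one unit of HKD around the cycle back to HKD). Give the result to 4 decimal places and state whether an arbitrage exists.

Around HKD → NZD → CHF → HKD: 1 × 0.187108 ÷ 1.51413 × 8.31190 = 1.027140
Product > 1; profitable direction is HKD → NZD → CHF → HKD.

1.0271 (arbitrage exists)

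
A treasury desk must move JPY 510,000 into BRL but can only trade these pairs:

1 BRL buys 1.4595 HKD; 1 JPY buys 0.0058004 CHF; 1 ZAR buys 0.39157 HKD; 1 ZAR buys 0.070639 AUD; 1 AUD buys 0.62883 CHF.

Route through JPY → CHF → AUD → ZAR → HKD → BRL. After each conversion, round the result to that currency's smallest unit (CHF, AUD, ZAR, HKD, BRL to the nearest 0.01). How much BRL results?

BRL 17,867.13

JPY 510,000 × 0.0058004 = CHF 2,958.20
CHF 2,958.20 ÷ 0.62883 = AUD 4,704.29
AUD 4,704.29 ÷ 0.070639 = ZAR 66,596.21
ZAR 66,596.21 × 0.39157 = HKD 26,077.08
HKD 26,077.08 ÷ 1.4595 = BRL 17,867.13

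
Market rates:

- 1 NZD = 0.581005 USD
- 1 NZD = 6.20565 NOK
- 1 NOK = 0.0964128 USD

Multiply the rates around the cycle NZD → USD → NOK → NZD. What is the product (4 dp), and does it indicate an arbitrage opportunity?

0.9711 (arbitrage exists)

Around NZD → USD → NOK → NZD: 1 × 0.581005 ÷ 0.0964128 ÷ 6.20565 = 0.971086
Product < 1; profitable direction is NZD → NOK → USD → NZD.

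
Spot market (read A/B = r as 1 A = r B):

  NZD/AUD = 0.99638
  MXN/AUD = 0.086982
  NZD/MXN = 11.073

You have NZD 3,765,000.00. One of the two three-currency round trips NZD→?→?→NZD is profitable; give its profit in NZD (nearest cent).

Profitable loop is NZD → AUD → MXN → NZD:
NZD 3,765,000.00 × 0.99638 = AUD 3,751,370.70
AUD 3,751,370.70 ÷ 0.086982 = MXN 43,128,126.51
MXN 43,128,126.51 ÷ 11.073 = NZD 3,894,890.86
Profit = NZD 3,894,890.86 − NZD 3,765,000.00

Profit: NZD 129,890.86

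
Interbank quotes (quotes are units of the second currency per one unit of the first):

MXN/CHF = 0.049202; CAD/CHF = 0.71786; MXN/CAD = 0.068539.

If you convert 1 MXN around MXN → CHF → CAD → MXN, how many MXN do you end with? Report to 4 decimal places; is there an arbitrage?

Around MXN → CHF → CAD → MXN: 1 × 0.049202 ÷ 0.71786 ÷ 0.068539 = 1.000012
Product ≈ 1 (deviation 0.001%, within rounding noise).

1.0000 (no arbitrage)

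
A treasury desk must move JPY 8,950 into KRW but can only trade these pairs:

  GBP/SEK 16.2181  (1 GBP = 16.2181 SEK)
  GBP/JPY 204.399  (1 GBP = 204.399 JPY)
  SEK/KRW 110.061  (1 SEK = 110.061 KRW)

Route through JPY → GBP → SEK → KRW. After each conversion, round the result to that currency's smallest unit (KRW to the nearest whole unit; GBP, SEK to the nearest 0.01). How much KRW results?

JPY 8,950 ÷ 204.399 = GBP 43.79
GBP 43.79 × 16.2181 = SEK 710.19
SEK 710.19 × 110.061 = KRW 78,164

KRW 78,164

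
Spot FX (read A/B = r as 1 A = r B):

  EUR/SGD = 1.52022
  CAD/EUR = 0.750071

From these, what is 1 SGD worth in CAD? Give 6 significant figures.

1 SGD ÷ 1.52022 = 0.6578 EUR
0.6578 EUR ÷ 0.750071 = 0.876983 CAD

SGD/CAD = 0.876983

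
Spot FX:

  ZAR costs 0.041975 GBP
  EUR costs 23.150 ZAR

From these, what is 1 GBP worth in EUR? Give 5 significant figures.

GBP/EUR = 1.0291

1 GBP ÷ 0.041975 = 23.8237 ZAR
23.8237 ZAR ÷ 23.150 = 1.0291 EUR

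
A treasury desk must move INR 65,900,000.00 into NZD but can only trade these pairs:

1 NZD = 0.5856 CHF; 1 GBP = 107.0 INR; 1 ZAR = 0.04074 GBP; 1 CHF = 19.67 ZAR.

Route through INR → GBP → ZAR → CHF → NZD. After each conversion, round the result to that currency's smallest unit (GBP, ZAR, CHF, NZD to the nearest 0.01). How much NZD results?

INR 65,900,000.00 ÷ 107.0 = GBP 615,887.85
GBP 615,887.85 ÷ 0.04074 = ZAR 15,117,522.09
ZAR 15,117,522.09 ÷ 19.67 = CHF 768,557.30
CHF 768,557.30 ÷ 0.5856 = NZD 1,312,427.08

NZD 1,312,427.08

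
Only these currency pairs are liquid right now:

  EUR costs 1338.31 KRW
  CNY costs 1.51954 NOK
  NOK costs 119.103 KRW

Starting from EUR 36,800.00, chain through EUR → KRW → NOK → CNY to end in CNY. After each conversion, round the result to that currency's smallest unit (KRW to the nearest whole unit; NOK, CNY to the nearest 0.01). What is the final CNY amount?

CNY 272,125.79

EUR 36,800.00 × 1338.31 = KRW 49,249,808
KRW 49,249,808 ÷ 119.103 = NOK 413,506.02
NOK 413,506.02 ÷ 1.51954 = CNY 272,125.79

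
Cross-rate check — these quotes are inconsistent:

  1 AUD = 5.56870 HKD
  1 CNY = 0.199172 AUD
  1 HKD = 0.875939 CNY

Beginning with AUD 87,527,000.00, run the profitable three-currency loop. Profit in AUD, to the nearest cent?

Profitable loop is AUD → CNY → HKD → AUD:
AUD 87,527,000.00 ÷ 0.199172 = CNY 439,454,340.97
CNY 439,454,340.97 ÷ 0.875939 = HKD 501,695,141.98
HKD 501,695,141.98 ÷ 5.56870 = AUD 90,091,967.96
Profit = AUD 90,091,967.96 − AUD 87,527,000.00

Profit: AUD 2,564,967.96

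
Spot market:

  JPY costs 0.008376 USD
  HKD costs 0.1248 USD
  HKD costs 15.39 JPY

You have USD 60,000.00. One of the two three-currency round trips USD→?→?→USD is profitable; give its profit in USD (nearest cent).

Profitable loop is USD → HKD → JPY → USD:
USD 60,000.00 ÷ 0.1248 = HKD 480,769.23
HKD 480,769.23 × 15.39 = JPY 7,399,038
JPY 7,399,038 × 0.008376 = USD 61,974.35
Profit = USD 61,974.35 − USD 60,000.00

Profit: USD 1,974.35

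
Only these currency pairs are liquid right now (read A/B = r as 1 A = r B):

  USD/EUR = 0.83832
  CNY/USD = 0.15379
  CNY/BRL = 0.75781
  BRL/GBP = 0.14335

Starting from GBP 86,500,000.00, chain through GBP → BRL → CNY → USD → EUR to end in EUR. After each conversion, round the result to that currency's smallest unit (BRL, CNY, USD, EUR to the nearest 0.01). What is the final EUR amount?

EUR 102,658,757.26

GBP 86,500,000.00 ÷ 0.14335 = BRL 603,418,207.19
BRL 603,418,207.19 ÷ 0.75781 = CNY 796,265,828.10
CNY 796,265,828.10 × 0.15379 = USD 122,457,721.70
USD 122,457,721.70 × 0.83832 = EUR 102,658,757.26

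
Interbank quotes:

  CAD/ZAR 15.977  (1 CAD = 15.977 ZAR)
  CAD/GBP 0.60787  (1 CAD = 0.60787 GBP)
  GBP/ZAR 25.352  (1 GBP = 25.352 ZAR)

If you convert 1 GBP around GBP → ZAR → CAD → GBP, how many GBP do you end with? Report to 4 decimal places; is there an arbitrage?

0.9646 (arbitrage exists)

Around GBP → ZAR → CAD → GBP: 1 × 25.352 ÷ 15.977 × 0.60787 = 0.964557
Product < 1; profitable direction is GBP → CAD → ZAR → GBP.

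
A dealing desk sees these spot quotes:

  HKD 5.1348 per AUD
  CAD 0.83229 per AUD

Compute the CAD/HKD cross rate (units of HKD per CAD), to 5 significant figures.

CAD/HKD = 6.1695

1 CAD ÷ 0.83229 = 1.2015 AUD
1.2015 AUD × 5.1348 = 6.16948 HKD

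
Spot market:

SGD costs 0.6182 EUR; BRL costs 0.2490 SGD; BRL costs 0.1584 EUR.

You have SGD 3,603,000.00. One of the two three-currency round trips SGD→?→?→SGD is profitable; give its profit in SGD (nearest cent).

Profit: SGD 104,584.79

Profitable loop is SGD → BRL → EUR → SGD:
SGD 3,603,000.00 ÷ 0.2490 = BRL 14,469,879.52
BRL 14,469,879.52 × 0.1584 = EUR 2,292,028.92
EUR 2,292,028.92 ÷ 0.6182 = SGD 3,707,584.79
Profit = SGD 3,707,584.79 − SGD 3,603,000.00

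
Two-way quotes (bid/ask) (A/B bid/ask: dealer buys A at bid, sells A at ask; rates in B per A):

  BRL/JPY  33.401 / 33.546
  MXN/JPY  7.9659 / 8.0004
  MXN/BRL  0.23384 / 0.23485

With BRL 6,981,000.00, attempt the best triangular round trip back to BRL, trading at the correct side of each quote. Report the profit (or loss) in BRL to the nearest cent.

Net profit: BRL 77,642.41

Best loop BRL → MXN → JPY → BRL:
BRL 6,981,000.00 ÷ 0.23485 (buy MXN at ask) = MXN 29,725,356.61
MXN 29,725,356.61 × 7.9659 (sell MXN at bid) = JPY 236,789,218
JPY 236,789,218 ÷ 33.546 (buy BRL at ask) = BRL 7,058,642.41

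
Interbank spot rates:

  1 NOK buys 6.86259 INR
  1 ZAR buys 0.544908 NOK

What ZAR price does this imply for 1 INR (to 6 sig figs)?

INR/ZAR = 0.267417

1 INR ÷ 6.86259 = 0.145718 NOK
0.145718 NOK ÷ 0.544908 = 0.267417 ZAR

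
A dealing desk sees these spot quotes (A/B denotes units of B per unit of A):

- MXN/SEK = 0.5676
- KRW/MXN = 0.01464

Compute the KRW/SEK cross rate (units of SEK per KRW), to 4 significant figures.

1 KRW × 0.01464 = 0.01464 MXN
0.01464 MXN × 0.5676 = 0.00830966 SEK

KRW/SEK = 0.008310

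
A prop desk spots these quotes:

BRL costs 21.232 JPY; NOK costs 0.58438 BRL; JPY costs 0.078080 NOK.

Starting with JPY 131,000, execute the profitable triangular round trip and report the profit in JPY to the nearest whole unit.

Profit: JPY 4,221

Profitable loop is JPY → BRL → NOK → JPY:
JPY 131,000 ÷ 21.232 = BRL 6,169.93
BRL 6,169.93 ÷ 0.58438 = NOK 10,558.08
NOK 10,558.08 ÷ 0.078080 = JPY 135,221
Profit = JPY 135,221 − JPY 131,000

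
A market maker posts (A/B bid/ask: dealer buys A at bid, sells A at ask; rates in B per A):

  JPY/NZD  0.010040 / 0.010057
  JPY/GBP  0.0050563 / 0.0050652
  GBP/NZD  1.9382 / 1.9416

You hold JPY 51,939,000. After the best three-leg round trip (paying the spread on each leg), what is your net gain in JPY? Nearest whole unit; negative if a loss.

Net profit: JPY 1,084,811

Best loop JPY → NZD → GBP → JPY:
JPY 51,939,000 × 0.010040 (sell JPY at bid) = NZD 521,467.56
NZD 521,467.56 ÷ 1.9416 (buy GBP at ask) = GBP 268,576.21
GBP 268,576.21 ÷ 0.0050652 (buy JPY at ask) = JPY 53,023,811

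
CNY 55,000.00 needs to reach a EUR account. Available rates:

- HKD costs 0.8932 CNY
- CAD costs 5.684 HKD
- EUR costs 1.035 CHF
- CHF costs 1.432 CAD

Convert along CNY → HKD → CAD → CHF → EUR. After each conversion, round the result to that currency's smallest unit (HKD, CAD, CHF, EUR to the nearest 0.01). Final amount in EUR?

EUR 7,309.31

CNY 55,000.00 ÷ 0.8932 = HKD 61,576.35
HKD 61,576.35 ÷ 5.684 = CAD 10,833.28
CAD 10,833.28 ÷ 1.432 = CHF 7,565.14
CHF 7,565.14 ÷ 1.035 = EUR 7,309.31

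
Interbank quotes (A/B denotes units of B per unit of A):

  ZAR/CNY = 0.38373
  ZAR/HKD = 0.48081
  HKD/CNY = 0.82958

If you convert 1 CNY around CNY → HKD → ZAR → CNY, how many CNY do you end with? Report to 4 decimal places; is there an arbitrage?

Around CNY → HKD → ZAR → CNY: 1 ÷ 0.82958 ÷ 0.48081 × 0.38373 = 0.962042
Product < 1; profitable direction is CNY → ZAR → HKD → CNY.

0.9620 (arbitrage exists)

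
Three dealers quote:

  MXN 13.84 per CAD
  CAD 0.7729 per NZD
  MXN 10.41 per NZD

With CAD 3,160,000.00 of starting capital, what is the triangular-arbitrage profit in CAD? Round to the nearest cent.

Profit: CAD 87,100.65

Profitable loop is CAD → MXN → NZD → CAD:
CAD 3,160,000.00 × 13.84 = MXN 43,734,400.00
MXN 43,734,400.00 ÷ 10.41 = NZD 4,201,191.16
NZD 4,201,191.16 × 0.7729 = CAD 3,247,100.65
Profit = CAD 3,247,100.65 − CAD 3,160,000.00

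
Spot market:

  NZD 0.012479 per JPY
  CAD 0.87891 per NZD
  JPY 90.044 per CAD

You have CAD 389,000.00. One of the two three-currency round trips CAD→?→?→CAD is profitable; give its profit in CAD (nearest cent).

Profitable loop is CAD → NZD → JPY → CAD:
CAD 389,000.00 ÷ 0.87891 = NZD 442,593.67
NZD 442,593.67 ÷ 0.012479 = JPY 35,467,078
JPY 35,467,078 ÷ 90.044 = CAD 393,886.08
Profit = CAD 393,886.08 − CAD 389,000.00

Profit: CAD 4,886.08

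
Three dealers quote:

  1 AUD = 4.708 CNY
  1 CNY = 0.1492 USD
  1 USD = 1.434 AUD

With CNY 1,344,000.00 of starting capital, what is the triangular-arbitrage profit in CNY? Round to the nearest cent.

Profitable loop is CNY → USD → AUD → CNY:
CNY 1,344,000.00 × 0.1492 = USD 200,524.80
USD 200,524.80 × 1.434 = AUD 287,552.56
AUD 287,552.56 × 4.708 = CNY 1,353,797.47
Profit = CNY 1,353,797.47 − CNY 1,344,000.00

Profit: CNY 9,797.47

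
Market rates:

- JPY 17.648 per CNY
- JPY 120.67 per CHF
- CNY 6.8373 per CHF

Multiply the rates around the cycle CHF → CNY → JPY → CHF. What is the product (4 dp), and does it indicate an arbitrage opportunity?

1.0000 (no arbitrage)

Around CHF → CNY → JPY → CHF: 1 × 6.8373 × 17.648 ÷ 120.67 = 0.999956
Product ≈ 1 (deviation 0.004%, within rounding noise).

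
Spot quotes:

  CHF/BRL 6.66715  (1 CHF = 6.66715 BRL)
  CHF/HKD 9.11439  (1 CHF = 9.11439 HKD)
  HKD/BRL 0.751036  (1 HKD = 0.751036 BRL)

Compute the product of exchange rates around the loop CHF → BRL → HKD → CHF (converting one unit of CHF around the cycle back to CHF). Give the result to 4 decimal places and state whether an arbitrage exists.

0.9740 (arbitrage exists)

Around CHF → BRL → HKD → CHF: 1 × 6.66715 ÷ 0.751036 ÷ 9.11439 = 0.973984
Product < 1; profitable direction is CHF → HKD → BRL → CHF.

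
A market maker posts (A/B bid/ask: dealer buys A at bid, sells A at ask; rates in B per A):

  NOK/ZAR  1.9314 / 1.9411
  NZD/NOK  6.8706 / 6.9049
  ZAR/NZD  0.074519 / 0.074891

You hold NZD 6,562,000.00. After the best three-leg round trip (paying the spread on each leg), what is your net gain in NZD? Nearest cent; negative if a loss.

Best loop NZD → ZAR → NOK → NZD:
NZD 6,562,000.00 ÷ 0.074891 (buy ZAR at ask) = ZAR 87,620,675.38
ZAR 87,620,675.38 ÷ 1.9411 (buy NOK at ask) = NOK 45,139,701.91
NOK 45,139,701.91 ÷ 6.9049 (buy NZD at ask) = NZD 6,537,343.32

Net result: NZD -24,656.68 (no profitable arbitrage after spreads)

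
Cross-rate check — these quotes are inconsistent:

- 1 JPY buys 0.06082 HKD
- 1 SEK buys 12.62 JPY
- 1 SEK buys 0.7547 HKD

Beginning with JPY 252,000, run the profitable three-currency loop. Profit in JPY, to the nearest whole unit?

Profitable loop is JPY → HKD → SEK → JPY:
JPY 252,000 × 0.06082 = HKD 15,326.64
HKD 15,326.64 ÷ 0.7547 = SEK 20,308.25
SEK 20,308.25 × 12.62 = JPY 256,290
Profit = JPY 256,290 − JPY 252,000

Profit: JPY 4,290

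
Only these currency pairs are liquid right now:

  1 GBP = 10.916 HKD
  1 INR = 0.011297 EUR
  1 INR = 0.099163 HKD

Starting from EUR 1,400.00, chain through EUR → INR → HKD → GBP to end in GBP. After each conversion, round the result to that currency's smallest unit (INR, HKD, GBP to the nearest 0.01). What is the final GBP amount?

GBP 1,125.77

EUR 1,400.00 ÷ 0.011297 = INR 123,926.71
INR 123,926.71 × 0.099163 = HKD 12,288.94
HKD 12,288.94 ÷ 10.916 = GBP 1,125.77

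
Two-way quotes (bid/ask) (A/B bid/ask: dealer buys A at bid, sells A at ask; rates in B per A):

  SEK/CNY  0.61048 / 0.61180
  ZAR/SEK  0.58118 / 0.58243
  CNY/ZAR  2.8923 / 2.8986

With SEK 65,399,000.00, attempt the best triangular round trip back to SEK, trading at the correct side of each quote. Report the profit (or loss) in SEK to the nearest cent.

Net profit: SEK 1,712,438.29

Best loop SEK → CNY → ZAR → SEK:
SEK 65,399,000.00 × 0.61048 (sell SEK at bid) = CNY 39,924,781.52
CNY 39,924,781.52 × 2.8923 (sell CNY at bid) = ZAR 115,474,445.59
ZAR 115,474,445.59 × 0.58118 (sell ZAR at bid) = SEK 67,111,438.29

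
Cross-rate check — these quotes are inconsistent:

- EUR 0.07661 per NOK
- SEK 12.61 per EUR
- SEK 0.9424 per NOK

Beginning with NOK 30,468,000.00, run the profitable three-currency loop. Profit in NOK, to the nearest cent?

Profit: NOK 764,677.61

Profitable loop is NOK → EUR → SEK → NOK:
NOK 30,468,000.00 × 0.07661 = EUR 2,334,153.48
EUR 2,334,153.48 × 12.61 = SEK 29,433,675.38
SEK 29,433,675.38 ÷ 0.9424 = NOK 31,232,677.61
Profit = NOK 31,232,677.61 − NOK 30,468,000.00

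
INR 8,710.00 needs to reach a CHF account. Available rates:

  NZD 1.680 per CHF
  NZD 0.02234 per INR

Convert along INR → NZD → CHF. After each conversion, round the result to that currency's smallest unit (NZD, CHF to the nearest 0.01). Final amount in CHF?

INR 8,710.00 × 0.02234 = NZD 194.58
NZD 194.58 ÷ 1.680 = CHF 115.82

CHF 115.82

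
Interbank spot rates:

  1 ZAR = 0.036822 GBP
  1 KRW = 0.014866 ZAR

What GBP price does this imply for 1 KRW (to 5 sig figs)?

1 KRW × 0.014866 = 0.014866 ZAR
0.014866 ZAR × 0.036822 = 0.000547396 GBP

KRW/GBP = 0.00054740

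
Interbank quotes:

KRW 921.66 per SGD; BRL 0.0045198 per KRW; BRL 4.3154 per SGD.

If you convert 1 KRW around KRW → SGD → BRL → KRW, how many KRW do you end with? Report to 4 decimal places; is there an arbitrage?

1.0359 (arbitrage exists)

Around KRW → SGD → BRL → KRW: 1 ÷ 921.66 × 4.3154 ÷ 0.0045198 = 1.035932
Product > 1; profitable direction is KRW → SGD → BRL → KRW.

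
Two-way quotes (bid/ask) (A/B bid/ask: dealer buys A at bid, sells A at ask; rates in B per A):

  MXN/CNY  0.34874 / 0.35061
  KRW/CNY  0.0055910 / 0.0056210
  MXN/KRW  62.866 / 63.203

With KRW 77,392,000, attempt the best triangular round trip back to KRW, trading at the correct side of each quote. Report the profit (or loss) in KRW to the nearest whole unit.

Net profit: KRW 192,880

Best loop KRW → CNY → MXN → KRW:
KRW 77,392,000 × 0.0055910 (sell KRW at bid) = CNY 432,698.67
CNY 432,698.67 ÷ 0.35061 (buy MXN at ask) = MXN 1,234,131.01
MXN 1,234,131.01 × 62.866 (sell MXN at bid) = KRW 77,584,880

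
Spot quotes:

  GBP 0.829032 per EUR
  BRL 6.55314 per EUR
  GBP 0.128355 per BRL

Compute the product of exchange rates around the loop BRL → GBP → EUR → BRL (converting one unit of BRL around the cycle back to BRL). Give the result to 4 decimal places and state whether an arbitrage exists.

1.0146 (arbitrage exists)

Around BRL → GBP → EUR → BRL: 1 × 0.128355 ÷ 0.829032 × 6.55314 = 1.014591
Product > 1; profitable direction is BRL → GBP → EUR → BRL.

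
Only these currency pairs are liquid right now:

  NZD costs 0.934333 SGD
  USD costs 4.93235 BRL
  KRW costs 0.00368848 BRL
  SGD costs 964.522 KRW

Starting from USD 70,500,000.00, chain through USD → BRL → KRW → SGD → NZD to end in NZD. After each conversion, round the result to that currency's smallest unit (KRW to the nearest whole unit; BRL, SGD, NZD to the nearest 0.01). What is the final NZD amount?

USD 70,500,000.00 × 4.93235 = BRL 347,730,675.00
BRL 347,730,675.00 ÷ 0.00368848 = KRW 94,274,789,344
KRW 94,274,789,344 ÷ 964.522 = SGD 97,742,497.68
SGD 97,742,497.68 ÷ 0.934333 = NZD 104,612,057.67

NZD 104,612,057.67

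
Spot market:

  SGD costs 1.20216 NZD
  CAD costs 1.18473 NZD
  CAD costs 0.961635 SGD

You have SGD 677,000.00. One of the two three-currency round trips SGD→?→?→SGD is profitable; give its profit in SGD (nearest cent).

Profitable loop is SGD → CAD → NZD → SGD:
SGD 677,000.00 ÷ 0.961635 = CAD 704,009.32
CAD 704,009.32 × 1.18473 = NZD 834,060.96
NZD 834,060.96 ÷ 1.20216 = SGD 693,801.96
Profit = SGD 693,801.96 − SGD 677,000.00

Profit: SGD 16,801.96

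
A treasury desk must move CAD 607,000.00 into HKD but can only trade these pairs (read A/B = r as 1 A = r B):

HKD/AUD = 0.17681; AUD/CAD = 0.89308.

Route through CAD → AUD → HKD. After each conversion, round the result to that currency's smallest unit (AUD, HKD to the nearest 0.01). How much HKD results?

HKD 3,844,071.89

CAD 607,000.00 ÷ 0.89308 = AUD 679,670.35
AUD 679,670.35 ÷ 0.17681 = HKD 3,844,071.89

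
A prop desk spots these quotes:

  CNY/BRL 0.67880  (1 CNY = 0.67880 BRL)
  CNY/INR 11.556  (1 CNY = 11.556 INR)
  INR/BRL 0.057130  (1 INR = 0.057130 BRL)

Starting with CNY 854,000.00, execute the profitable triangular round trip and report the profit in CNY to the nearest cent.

Profit: CNY 24,067.59

Profitable loop is CNY → BRL → INR → CNY:
CNY 854,000.00 × 0.67880 = BRL 579,695.20
BRL 579,695.20 ÷ 0.057130 = INR 10,146,949.06
INR 10,146,949.06 ÷ 11.556 = CNY 878,067.59
Profit = CNY 878,067.59 − CNY 854,000.00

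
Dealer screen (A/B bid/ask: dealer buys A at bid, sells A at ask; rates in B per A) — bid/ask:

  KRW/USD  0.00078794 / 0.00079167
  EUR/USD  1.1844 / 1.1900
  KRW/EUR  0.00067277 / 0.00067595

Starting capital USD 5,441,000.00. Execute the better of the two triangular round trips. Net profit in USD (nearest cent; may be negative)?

Net profit: USD 35,455.39

Best loop USD → KRW → EUR → USD:
USD 5,441,000.00 ÷ 0.00079167 (buy KRW at ask) = KRW 6,872,813,167
KRW 6,872,813,167 × 0.00067277 (sell KRW at bid) = EUR 4,623,822.51
EUR 4,623,822.51 × 1.1844 (sell EUR at bid) = USD 5,476,455.39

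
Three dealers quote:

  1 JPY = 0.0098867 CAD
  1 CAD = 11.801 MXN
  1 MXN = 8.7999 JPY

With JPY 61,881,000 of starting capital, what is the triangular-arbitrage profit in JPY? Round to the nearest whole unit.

Profitable loop is JPY → CAD → MXN → JPY:
JPY 61,881,000 × 0.0098867 = CAD 611,798.88
CAD 611,798.88 × 11.801 = MXN 7,219,838.61
MXN 7,219,838.61 × 8.7999 = JPY 63,533,858
Profit = JPY 63,533,858 − JPY 61,881,000

Profit: JPY 1,652,858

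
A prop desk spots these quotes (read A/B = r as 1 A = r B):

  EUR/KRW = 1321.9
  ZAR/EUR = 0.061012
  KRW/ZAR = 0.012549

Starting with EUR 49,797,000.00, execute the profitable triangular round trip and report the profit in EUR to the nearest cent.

Profitable loop is EUR → KRW → ZAR → EUR:
EUR 49,797,000.00 × 1321.9 = KRW 65,826,654,300
KRW 65,826,654,300 × 0.012549 = ZAR 826,058,684.81
ZAR 826,058,684.81 × 0.061012 = EUR 50,399,492.48
Profit = EUR 50,399,492.48 − EUR 49,797,000.00

Profit: EUR 602,492.48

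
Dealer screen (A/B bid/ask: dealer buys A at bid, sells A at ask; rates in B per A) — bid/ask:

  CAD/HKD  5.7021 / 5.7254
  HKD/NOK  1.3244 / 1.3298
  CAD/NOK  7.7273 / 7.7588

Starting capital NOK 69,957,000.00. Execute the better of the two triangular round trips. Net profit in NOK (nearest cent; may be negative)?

Best loop NOK → HKD → CAD → NOK:
NOK 69,957,000.00 ÷ 1.3298 (buy HKD at ask) = HKD 52,607,158.97
HKD 52,607,158.97 ÷ 5.7254 (buy CAD at ask) = CAD 9,188,381.42
CAD 9,188,381.42 × 7.7273 (sell CAD at bid) = NOK 71,001,379.73

Net profit: NOK 1,044,379.73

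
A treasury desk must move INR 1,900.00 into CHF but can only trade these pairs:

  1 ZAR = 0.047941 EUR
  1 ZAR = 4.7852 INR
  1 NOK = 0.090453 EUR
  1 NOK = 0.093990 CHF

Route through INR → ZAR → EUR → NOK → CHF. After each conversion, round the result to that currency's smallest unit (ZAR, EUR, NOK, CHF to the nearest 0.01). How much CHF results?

INR 1,900.00 ÷ 4.7852 = ZAR 397.06
ZAR 397.06 × 0.047941 = EUR 19.04
EUR 19.04 ÷ 0.090453 = NOK 210.50
NOK 210.50 × 0.093990 = CHF 19.78

CHF 19.78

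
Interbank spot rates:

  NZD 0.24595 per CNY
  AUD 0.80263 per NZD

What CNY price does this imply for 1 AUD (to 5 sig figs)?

1 AUD ÷ 0.80263 = 1.2459 NZD
1.2459 NZD ÷ 0.24595 = 5.06568 CNY

AUD/CNY = 5.0657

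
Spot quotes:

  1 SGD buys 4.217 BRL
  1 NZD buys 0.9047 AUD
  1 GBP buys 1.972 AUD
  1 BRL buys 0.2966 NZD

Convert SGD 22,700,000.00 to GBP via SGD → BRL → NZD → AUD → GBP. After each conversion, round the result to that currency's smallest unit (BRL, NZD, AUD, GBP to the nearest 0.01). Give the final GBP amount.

SGD 22,700,000.00 × 4.217 = BRL 95,725,900.00
BRL 95,725,900.00 × 0.2966 = NZD 28,392,301.94
NZD 28,392,301.94 × 0.9047 = AUD 25,686,515.57
AUD 25,686,515.57 ÷ 1.972 = GBP 13,025,616.41

GBP 13,025,616.41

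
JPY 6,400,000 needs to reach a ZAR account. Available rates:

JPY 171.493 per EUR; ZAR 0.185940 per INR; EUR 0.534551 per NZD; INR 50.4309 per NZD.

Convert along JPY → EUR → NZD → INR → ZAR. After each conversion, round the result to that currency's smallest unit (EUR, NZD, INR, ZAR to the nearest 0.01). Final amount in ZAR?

ZAR 654,657.27

JPY 6,400,000 ÷ 171.493 = EUR 37,319.31
EUR 37,319.31 ÷ 0.534551 = NZD 69,814.31
NZD 69,814.31 × 50.4309 = INR 3,520,798.49
INR 3,520,798.49 × 0.185940 = ZAR 654,657.27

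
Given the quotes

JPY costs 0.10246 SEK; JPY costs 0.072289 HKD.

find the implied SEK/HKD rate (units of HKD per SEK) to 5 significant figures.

1 SEK ÷ 0.10246 = 9.75991 JPY
9.75991 JPY × 0.072289 = 0.705534 HKD

SEK/HKD = 0.70553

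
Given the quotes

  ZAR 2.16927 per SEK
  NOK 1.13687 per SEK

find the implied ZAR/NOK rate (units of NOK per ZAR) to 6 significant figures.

1 ZAR ÷ 2.16927 = 0.460985 SEK
0.460985 SEK × 1.13687 = 0.52408 NOK

ZAR/NOK = 0.524080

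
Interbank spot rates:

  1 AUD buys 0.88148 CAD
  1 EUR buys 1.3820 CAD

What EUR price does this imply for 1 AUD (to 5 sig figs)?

1 AUD × 0.88148 = 0.88148 CAD
0.88148 CAD ÷ 1.3820 = 0.637829 EUR

AUD/EUR = 0.63783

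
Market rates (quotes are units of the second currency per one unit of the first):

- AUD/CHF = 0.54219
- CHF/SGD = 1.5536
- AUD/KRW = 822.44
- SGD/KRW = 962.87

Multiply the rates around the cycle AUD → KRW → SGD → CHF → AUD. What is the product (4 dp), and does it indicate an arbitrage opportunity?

Around AUD → KRW → SGD → CHF → AUD: 1 × 822.44 ÷ 962.87 ÷ 1.5536 ÷ 0.54219 = 1.014018
Product > 1; profitable direction is AUD → KRW → SGD → CHF → AUD.

1.0140 (arbitrage exists)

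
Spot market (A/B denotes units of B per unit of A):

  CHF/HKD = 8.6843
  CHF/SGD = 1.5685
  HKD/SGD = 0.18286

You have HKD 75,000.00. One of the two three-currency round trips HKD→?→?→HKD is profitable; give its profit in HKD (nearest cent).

Profit: HKD 932.95

Profitable loop is HKD → SGD → CHF → HKD:
HKD 75,000.00 × 0.18286 = SGD 13,714.50
SGD 13,714.50 ÷ 1.5685 = CHF 8,743.70
CHF 8,743.70 × 8.6843 = HKD 75,932.95
Profit = HKD 75,932.95 − HKD 75,000.00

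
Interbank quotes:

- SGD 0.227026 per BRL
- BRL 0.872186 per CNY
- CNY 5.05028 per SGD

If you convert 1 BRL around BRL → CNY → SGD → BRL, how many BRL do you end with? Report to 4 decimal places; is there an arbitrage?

Around BRL → CNY → SGD → BRL: 1 ÷ 0.872186 ÷ 5.05028 ÷ 0.227026 = 1.000000
Product ≈ 1 (deviation 0.000%, within rounding noise).

1.0000 (no arbitrage)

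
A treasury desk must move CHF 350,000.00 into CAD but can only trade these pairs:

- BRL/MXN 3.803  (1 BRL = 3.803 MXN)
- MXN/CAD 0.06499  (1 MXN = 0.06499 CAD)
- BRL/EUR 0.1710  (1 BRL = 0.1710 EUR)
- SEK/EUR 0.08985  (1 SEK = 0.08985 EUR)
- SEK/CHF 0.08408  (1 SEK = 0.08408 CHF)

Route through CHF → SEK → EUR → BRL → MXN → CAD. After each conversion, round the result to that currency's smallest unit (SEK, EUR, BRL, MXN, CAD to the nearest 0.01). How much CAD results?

CAD 540,592.70

CHF 350,000.00 ÷ 0.08408 = SEK 4,162,702.19
SEK 4,162,702.19 × 0.08985 = EUR 374,018.79
EUR 374,018.79 ÷ 0.1710 = BRL 2,187,244.39
BRL 2,187,244.39 × 3.803 = MXN 8,318,090.42
MXN 8,318,090.42 × 0.06499 = CAD 540,592.70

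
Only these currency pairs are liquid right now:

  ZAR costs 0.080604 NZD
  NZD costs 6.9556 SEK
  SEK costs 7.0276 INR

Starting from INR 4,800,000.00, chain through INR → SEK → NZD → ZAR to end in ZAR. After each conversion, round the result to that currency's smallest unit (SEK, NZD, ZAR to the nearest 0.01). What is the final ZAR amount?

INR 4,800,000.00 ÷ 7.0276 = SEK 683,021.23
SEK 683,021.23 ÷ 6.9556 = NZD 98,197.31
NZD 98,197.31 ÷ 0.080604 = ZAR 1,218,268.45

ZAR 1,218,268.45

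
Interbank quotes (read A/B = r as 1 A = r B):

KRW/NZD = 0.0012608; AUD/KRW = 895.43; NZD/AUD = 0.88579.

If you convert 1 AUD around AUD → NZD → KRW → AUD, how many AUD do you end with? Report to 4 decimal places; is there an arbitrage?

1.0000 (no arbitrage)

Around AUD → NZD → KRW → AUD: 1 ÷ 0.88579 ÷ 0.0012608 ÷ 895.43 = 0.999980
Product ≈ 1 (deviation 0.002%, within rounding noise).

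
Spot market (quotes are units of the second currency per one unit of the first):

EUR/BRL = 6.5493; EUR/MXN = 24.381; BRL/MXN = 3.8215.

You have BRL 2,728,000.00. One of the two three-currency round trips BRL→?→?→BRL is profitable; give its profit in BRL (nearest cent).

Profit: BRL 72,409.87

Profitable loop is BRL → MXN → EUR → BRL:
BRL 2,728,000.00 × 3.8215 = MXN 10,425,052.00
MXN 10,425,052.00 ÷ 24.381 = EUR 427,589.19
EUR 427,589.19 × 6.5493 = BRL 2,800,409.87
Profit = BRL 2,800,409.87 − BRL 2,728,000.00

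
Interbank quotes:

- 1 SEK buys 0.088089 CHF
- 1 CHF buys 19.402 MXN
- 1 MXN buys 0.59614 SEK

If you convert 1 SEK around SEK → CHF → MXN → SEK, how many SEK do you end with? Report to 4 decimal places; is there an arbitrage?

1.0189 (arbitrage exists)

Around SEK → CHF → MXN → SEK: 1 × 0.088089 × 19.402 × 0.59614 = 1.018865
Product > 1; profitable direction is SEK → CHF → MXN → SEK.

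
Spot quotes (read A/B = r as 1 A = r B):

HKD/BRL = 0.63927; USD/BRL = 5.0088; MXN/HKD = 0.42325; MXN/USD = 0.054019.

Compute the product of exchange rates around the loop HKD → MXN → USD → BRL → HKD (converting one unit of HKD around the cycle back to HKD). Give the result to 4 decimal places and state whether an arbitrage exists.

Around HKD → MXN → USD → BRL → HKD: 1 ÷ 0.42325 × 0.054019 × 5.0088 ÷ 0.63927 = 0.999998
Product ≈ 1 (deviation 0.000%, within rounding noise).

1.0000 (no arbitrage)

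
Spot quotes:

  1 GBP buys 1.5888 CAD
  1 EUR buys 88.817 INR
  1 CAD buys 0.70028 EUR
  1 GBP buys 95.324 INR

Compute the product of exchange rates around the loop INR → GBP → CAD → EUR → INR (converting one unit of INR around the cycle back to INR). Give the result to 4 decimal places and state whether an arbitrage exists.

1.0367 (arbitrage exists)

Around INR → GBP → CAD → EUR → INR: 1 ÷ 95.324 × 1.5888 × 0.70028 × 88.817 = 1.036656
Product > 1; profitable direction is INR → GBP → CAD → EUR → INR.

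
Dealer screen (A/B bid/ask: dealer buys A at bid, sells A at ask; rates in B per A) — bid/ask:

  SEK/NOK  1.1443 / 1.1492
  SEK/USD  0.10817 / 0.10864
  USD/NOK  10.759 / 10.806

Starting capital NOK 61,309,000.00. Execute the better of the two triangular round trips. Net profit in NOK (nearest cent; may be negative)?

Best loop NOK → SEK → USD → NOK:
NOK 61,309,000.00 ÷ 1.1492 (buy SEK at ask) = SEK 53,349,286.46
SEK 53,349,286.46 × 0.10817 (sell SEK at bid) = USD 5,770,792.32
USD 5,770,792.32 × 10.759 (sell USD at bid) = NOK 62,087,954.53

Net profit: NOK 778,954.53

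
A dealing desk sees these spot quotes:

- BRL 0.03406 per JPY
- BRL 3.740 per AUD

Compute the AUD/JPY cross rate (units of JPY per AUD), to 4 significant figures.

AUD/JPY = 109.8

1 AUD × 3.740 = 3.74 BRL
3.74 BRL ÷ 0.03406 = 109.806 JPY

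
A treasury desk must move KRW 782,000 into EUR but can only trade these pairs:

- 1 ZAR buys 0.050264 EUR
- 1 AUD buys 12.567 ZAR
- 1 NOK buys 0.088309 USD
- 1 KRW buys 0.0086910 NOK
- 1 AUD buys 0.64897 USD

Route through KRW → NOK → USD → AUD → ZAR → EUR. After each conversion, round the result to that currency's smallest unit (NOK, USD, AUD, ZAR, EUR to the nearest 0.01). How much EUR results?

KRW 782,000 × 0.0086910 = NOK 6,796.36
NOK 6,796.36 × 0.088309 = USD 600.18
USD 600.18 ÷ 0.64897 = AUD 924.82
AUD 924.82 × 12.567 = ZAR 11,622.21
ZAR 11,622.21 × 0.050264 = EUR 584.18

EUR 584.18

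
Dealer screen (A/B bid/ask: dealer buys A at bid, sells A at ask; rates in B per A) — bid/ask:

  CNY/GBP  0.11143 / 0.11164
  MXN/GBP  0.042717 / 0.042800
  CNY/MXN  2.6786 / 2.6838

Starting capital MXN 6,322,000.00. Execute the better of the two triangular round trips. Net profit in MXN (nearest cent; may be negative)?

Best loop MXN → GBP → CNY → MXN:
MXN 6,322,000.00 × 0.042717 (sell MXN at bid) = GBP 270,056.87
GBP 270,056.87 ÷ 0.11164 (buy CNY at ask) = CNY 2,418,997.44
CNY 2,418,997.44 × 2.6786 (sell CNY at bid) = MXN 6,479,526.54

Net profit: MXN 157,526.54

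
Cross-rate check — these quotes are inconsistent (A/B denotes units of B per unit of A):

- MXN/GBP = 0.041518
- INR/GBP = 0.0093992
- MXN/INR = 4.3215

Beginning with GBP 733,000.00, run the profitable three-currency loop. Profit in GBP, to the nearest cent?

Profitable loop is GBP → INR → MXN → GBP:
GBP 733,000.00 ÷ 0.0093992 = INR 77,985,360.46
INR 77,985,360.46 ÷ 4.3215 = MXN 18,045,900.83
MXN 18,045,900.83 × 0.041518 = GBP 749,229.71
Profit = GBP 749,229.71 − GBP 733,000.00

Profit: GBP 16,229.71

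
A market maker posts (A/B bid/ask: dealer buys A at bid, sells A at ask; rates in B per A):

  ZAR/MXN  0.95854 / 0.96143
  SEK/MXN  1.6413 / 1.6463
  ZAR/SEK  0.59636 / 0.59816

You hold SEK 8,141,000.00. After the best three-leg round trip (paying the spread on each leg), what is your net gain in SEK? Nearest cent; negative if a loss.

Best loop SEK → MXN → ZAR → SEK:
SEK 8,141,000.00 × 1.6413 (sell SEK at bid) = MXN 13,361,823.30
MXN 13,361,823.30 ÷ 0.96143 (buy ZAR at ask) = ZAR 13,897,863.91
ZAR 13,897,863.91 × 0.59636 (sell ZAR at bid) = SEK 8,288,130.12

Net profit: SEK 147,130.12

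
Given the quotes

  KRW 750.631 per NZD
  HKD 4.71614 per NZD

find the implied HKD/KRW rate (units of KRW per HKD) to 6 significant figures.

HKD/KRW = 159.162

1 HKD ÷ 4.71614 = 0.212038 NZD
0.212038 NZD × 750.631 = 159.162 KRW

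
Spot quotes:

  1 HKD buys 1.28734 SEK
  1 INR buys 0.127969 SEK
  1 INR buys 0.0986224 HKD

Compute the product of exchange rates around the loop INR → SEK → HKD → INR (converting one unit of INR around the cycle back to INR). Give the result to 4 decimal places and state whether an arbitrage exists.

Around INR → SEK → HKD → INR: 1 × 0.127969 ÷ 1.28734 ÷ 0.0986224 = 1.007943
Product > 1; profitable direction is INR → SEK → HKD → INR.

1.0079 (arbitrage exists)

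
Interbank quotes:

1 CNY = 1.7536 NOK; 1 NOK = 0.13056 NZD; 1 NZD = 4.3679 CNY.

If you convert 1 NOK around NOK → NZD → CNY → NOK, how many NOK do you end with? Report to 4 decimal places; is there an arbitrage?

Around NOK → NZD → CNY → NOK: 1 × 0.13056 × 4.3679 × 1.7536 = 1.000031
Product ≈ 1 (deviation 0.003%, within rounding noise).

1.0000 (no arbitrage)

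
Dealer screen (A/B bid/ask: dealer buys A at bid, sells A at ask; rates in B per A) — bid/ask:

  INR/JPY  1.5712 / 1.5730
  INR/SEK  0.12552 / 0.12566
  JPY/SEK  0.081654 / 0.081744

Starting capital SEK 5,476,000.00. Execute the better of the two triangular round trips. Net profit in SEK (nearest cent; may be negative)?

Best loop SEK → INR → JPY → SEK:
SEK 5,476,000.00 ÷ 0.12566 (buy INR at ask) = INR 43,577,908.64
INR 43,577,908.64 × 1.5712 (sell INR at bid) = JPY 68,469,610
JPY 68,469,610 × 0.081654 (sell JPY at bid) = SEK 5,590,817.54

Net profit: SEK 114,817.54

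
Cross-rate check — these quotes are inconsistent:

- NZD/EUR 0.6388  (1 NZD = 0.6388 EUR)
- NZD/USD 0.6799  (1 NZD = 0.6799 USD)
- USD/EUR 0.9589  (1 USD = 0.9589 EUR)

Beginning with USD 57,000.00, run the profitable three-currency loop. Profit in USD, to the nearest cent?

Profit: USD 1,173.92

Profitable loop is USD → EUR → NZD → USD:
USD 57,000.00 × 0.9589 = EUR 54,657.30
EUR 54,657.30 ÷ 0.6388 = NZD 85,562.46
NZD 85,562.46 × 0.6799 = USD 58,173.92
Profit = USD 58,173.92 − USD 57,000.00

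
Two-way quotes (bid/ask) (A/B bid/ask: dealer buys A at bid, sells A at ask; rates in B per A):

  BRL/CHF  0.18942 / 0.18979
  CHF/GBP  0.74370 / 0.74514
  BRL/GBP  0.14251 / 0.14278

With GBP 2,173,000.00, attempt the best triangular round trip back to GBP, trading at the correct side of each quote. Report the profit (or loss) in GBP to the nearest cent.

Net profit: GBP 16,746.61

Best loop GBP → CHF → BRL → GBP:
GBP 2,173,000.00 ÷ 0.74514 (buy CHF at ask) = CHF 2,916,230.51
CHF 2,916,230.51 ÷ 0.18979 (buy BRL at ask) = BRL 15,365,564.61
BRL 15,365,564.61 × 0.14251 (sell BRL at bid) = GBP 2,189,746.61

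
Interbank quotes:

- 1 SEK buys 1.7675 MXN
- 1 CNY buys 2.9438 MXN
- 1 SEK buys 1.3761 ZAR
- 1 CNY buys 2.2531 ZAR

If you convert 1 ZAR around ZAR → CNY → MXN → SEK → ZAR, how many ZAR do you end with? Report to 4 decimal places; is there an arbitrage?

1.0172 (arbitrage exists)

Around ZAR → CNY → MXN → SEK → ZAR: 1 ÷ 2.2531 × 2.9438 ÷ 1.7675 × 1.3761 = 1.017228
Product > 1; profitable direction is ZAR → CNY → MXN → SEK → ZAR.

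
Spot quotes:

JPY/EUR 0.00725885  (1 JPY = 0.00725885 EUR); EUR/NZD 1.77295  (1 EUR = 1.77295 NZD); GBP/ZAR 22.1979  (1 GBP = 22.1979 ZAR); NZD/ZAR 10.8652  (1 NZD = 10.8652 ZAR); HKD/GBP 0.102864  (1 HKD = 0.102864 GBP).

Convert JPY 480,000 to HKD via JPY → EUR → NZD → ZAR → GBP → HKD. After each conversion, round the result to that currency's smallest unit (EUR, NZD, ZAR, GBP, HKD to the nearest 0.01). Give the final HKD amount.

HKD 29,394.64

JPY 480,000 × 0.00725885 = EUR 3,484.25
EUR 3,484.25 × 1.77295 = NZD 6,177.40
NZD 6,177.40 × 10.8652 = ZAR 67,118.69
ZAR 67,118.69 ÷ 22.1979 = GBP 3,023.65
GBP 3,023.65 ÷ 0.102864 = HKD 29,394.64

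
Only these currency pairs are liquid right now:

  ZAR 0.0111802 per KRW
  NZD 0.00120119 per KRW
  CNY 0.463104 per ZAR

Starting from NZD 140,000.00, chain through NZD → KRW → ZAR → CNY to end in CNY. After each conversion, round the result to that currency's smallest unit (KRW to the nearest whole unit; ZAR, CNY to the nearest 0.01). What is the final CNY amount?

NZD 140,000.00 ÷ 0.00120119 = KRW 116,551,087
KRW 116,551,087 × 0.0111802 = ZAR 1,303,064.46
ZAR 1,303,064.46 × 0.463104 = CNY 603,454.36

CNY 603,454.36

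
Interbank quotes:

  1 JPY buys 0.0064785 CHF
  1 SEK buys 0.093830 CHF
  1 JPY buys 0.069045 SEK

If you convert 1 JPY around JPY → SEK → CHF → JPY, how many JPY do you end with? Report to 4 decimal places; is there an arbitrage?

Around JPY → SEK → CHF → JPY: 1 × 0.069045 × 0.093830 ÷ 0.0064785 = 0.999999
Product ≈ 1 (deviation 0.000%, within rounding noise).

1.0000 (no arbitrage)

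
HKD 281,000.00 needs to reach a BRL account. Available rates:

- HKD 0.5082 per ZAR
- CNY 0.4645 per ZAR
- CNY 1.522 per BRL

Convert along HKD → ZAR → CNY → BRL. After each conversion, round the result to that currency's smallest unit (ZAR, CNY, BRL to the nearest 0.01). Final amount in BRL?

BRL 168,749.59

HKD 281,000.00 ÷ 0.5082 = ZAR 552,931.92
ZAR 552,931.92 × 0.4645 = CNY 256,836.88
CNY 256,836.88 ÷ 1.522 = BRL 168,749.59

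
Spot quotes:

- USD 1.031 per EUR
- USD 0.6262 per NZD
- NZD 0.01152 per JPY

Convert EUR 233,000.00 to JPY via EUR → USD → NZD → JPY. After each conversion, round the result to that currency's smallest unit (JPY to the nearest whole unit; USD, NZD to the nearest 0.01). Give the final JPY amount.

EUR 233,000.00 × 1.031 = USD 240,223.00
USD 240,223.00 ÷ 0.6262 = NZD 383,620.25
NZD 383,620.25 ÷ 0.01152 = JPY 33,300,369

JPY 33,300,369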